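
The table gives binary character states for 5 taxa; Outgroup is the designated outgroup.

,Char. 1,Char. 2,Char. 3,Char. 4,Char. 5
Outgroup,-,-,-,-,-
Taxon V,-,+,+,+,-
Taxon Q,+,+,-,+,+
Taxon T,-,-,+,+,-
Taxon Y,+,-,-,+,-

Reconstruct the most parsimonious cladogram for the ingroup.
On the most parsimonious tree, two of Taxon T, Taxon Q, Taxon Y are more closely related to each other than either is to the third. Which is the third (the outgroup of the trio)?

Taxon T

The outgroup has state '-' for every character, so '+' is the derived state throughout.
Char. 1 (derived state '+') is shared by Taxon Q and Taxon Y — a synapomorphy uniting that clade.
Char. 2 groups Taxon Q and Taxon V, which is incompatible with the clades supported by the remaining characters; treating it as convergent (homoplasy) costs fewer steps than any alternative tree.
Only Taxon T and Taxon V show the derived state '+' for Char. 3, supporting them as a clade.
All ingroup taxa share the derived state '+' for Char. 4; it defines the ingroup but does not resolve relationships within it.
Char. 5 (derived state '+') is unique to Taxon Q (autapomorphy; uninformative for grouping).
Most parsimonious ingroup topology: ((Taxon V,Taxon T),(Taxon Q,Taxon Y)).
Taxon Y and Taxon Q share a more recent common ancestor with each other than either does with Taxon T, so Taxon T is the least closely related of the three.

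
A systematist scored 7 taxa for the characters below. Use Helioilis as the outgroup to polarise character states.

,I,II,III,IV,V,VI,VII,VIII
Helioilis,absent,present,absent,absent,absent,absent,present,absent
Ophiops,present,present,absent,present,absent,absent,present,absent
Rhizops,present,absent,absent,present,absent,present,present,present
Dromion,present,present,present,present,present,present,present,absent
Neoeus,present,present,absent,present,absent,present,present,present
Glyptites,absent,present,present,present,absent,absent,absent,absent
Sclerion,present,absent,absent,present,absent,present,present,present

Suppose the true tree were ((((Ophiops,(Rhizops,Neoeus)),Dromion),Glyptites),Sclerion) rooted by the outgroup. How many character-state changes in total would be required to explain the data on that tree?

Map each character onto ((((Ophiops,(Rhizops,Neoeus)),Dromion),Glyptites),Sclerion) (rooted by Helioilis) and count the minimum state changes it requires (Fitch parsimony):
I: 2; II: 2; III: 2; IV: 1; V: 1; VI: 3; VII: 1; VIII: 2.
Total tree length = 14.

14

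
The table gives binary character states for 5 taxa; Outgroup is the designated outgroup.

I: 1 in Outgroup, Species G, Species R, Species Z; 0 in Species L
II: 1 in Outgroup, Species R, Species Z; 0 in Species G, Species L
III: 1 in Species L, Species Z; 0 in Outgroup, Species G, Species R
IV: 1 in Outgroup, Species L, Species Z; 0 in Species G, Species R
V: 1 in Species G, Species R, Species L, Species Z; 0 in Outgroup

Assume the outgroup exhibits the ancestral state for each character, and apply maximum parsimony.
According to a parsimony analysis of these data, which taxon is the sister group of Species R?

Character polarity is set by the outgroup: the derived state is whichever differs from the outgroup's state, so for I, II, IV the derived state is '0', and for the remaining characters it is '1'.
I: derived state '0' in Species L only — an autapomorphy, so it tells us nothing about relationships among taxa.
II groups Species G and Species L, which is incompatible with the clades supported by the remaining characters; treating it as convergent (homoplasy) costs fewer steps than any alternative tree.
III: derived state '1' in Species L and Species Z only — synapomorphy for {Species L, Species Z}.
IV: derived state '0' in Species G and Species R only — synapomorphy for {Species G, Species R}.
V (derived state '1') is shared by all ingroup taxa — unites the whole ingroup.
Most parsimonious ingroup topology: ((Species G,Species R),(Species L,Species Z)).
Species R and Species G form a cherry on this tree, so they are sister taxa.

Species G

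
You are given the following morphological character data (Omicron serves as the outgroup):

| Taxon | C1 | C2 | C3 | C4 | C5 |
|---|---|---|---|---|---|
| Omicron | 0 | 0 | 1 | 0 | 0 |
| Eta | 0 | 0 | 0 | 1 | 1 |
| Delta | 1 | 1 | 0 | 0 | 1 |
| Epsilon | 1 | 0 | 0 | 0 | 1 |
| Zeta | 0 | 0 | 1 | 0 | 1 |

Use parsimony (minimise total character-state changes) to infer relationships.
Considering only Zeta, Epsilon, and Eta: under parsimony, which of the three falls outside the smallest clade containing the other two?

Zeta

Character polarity is set by the outgroup: the derived state is whichever differs from the outgroup's state, so for C3 the derived state is '0', and for the remaining characters it is '1'.
C1 (derived state '1') is shared by Delta and Epsilon — a synapomorphy uniting that clade.
C2: derived state '1' in Delta only — an autapomorphy, so it tells us nothing about relationships among taxa.
C3: derived state '0' in Delta, Epsilon, and Eta only — synapomorphy for {Delta, Epsilon, Eta}.
C4: derived state '1' in Eta only — an autapomorphy, so it tells us nothing about relationships among taxa.
C5 (derived state '1') is shared by all ingroup taxa — unites the whole ingroup.
Most parsimonious ingroup topology: ((Eta,(Delta,Epsilon)),Zeta).
Eta and Epsilon share a more recent common ancestor with each other than either does with Zeta, so Zeta is the least closely related of the three.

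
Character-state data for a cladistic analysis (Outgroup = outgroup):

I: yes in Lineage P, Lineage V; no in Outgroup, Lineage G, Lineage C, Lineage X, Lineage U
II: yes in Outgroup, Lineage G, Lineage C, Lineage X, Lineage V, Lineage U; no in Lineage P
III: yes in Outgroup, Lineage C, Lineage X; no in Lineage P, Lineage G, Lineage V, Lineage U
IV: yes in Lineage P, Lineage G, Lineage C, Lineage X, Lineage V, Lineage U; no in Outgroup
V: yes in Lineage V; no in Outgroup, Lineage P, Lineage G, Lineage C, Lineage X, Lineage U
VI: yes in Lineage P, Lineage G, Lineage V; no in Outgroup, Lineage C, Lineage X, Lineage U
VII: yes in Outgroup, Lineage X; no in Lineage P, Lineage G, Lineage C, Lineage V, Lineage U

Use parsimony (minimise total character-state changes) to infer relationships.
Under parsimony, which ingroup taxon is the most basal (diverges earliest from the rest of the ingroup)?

Character polarity is set by the outgroup: the derived state is whichever differs from the outgroup's state, so for II, III, VII the derived state is 'no', and for the remaining characters it is 'yes'.
I (derived state 'yes') is shared by Lineage P and Lineage V — a synapomorphy uniting that clade.
II (derived state 'no') is unique to Lineage P (autapomorphy; uninformative for grouping).
III (derived state 'no') is shared by Lineage G, Lineage P, Lineage U, and Lineage V — a synapomorphy uniting that clade.
IV (derived state 'yes') is shared by all ingroup taxa — unites the whole ingroup.
V (derived state 'yes') is unique to Lineage V (autapomorphy; uninformative for grouping).
Only Lineage G, Lineage P, and Lineage V show the derived state 'yes' for VI, supporting them as a clade.
Only Lineage C, Lineage G, Lineage P, Lineage U, and Lineage V show the derived state 'no' for VII, supporting them as a clade.
Most parsimonious ingroup topology: (((((Lineage P,Lineage V),Lineage G),Lineage U),Lineage C),Lineage X).
Lineage X is sister to the clade containing all other ingroup taxa, so it is the earliest-diverging (most basal) ingroup lineage.

Lineage X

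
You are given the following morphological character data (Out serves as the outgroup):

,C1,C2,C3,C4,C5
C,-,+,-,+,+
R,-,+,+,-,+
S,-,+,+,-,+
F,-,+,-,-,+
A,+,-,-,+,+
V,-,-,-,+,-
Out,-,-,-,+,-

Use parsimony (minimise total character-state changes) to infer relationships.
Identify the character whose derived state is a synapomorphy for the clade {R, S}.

Character polarity is set by the outgroup: the derived state is whichever differs from the outgroup's state, so for C4 the derived state is '-', and for the remaining characters it is '+'.
C1: derived state '+' in A only — an autapomorphy, so it tells us nothing about relationships among taxa.
Only C, F, R, and S show the derived state '+' for C2, supporting them as a clade.
C3: derived state '+' in R and S only — synapomorphy for {R, S}.
Only F, R, and S show the derived state '-' for C4, supporting them as a clade.
C5: derived state '+' in A, C, F, R, and S only — synapomorphy for {A, C, F, R, S}.
Most parsimonious ingroup topology: (((((R,S),F),C),A),V).
The clade {R, S} is supported by C3: its derived state '+' occurs in exactly those taxa and in no other taxon (including the outgroup).

C3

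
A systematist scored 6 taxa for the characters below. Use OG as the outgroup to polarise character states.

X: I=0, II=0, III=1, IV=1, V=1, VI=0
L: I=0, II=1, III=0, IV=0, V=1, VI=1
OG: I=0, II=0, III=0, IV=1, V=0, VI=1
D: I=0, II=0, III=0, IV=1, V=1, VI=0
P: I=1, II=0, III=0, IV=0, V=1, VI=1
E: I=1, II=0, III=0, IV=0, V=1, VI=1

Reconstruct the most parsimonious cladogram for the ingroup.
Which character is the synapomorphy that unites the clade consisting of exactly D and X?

Character polarity is set by the outgroup: the derived state is whichever differs from the outgroup's state, so for IV, VI the derived state is '0', and for the remaining characters it is '1'.
I (derived state '1') is shared by E and P — a synapomorphy uniting that clade.
II: derived state '1' in L only — an autapomorphy, so it tells us nothing about relationships among taxa.
III: derived state '1' in X only — an autapomorphy, so it tells us nothing about relationships among taxa.
IV: derived state '0' in E, L, and P only — synapomorphy for {E, L, P}.
V (derived state '1') is shared by all ingroup taxa — unites the whole ingroup.
Only D and X show the derived state '0' for VI, supporting them as a clade.
Most parsimonious ingroup topology: ((D,X),((E,P),L)).
The clade {D, X} is supported by VI: its derived state '0' occurs in exactly those taxa and in no other taxon (including the outgroup).

VI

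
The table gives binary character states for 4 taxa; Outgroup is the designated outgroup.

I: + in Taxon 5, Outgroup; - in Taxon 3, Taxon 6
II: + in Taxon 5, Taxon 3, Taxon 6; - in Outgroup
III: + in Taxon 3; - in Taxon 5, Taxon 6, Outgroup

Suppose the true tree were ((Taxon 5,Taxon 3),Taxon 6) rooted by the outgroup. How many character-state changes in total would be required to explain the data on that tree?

4

Map each character onto ((Taxon 5,Taxon 3),Taxon 6) (rooted by Outgroup) and count the minimum state changes it requires (Fitch parsimony):
I: 2; II: 1; III: 1.
Total tree length = 4.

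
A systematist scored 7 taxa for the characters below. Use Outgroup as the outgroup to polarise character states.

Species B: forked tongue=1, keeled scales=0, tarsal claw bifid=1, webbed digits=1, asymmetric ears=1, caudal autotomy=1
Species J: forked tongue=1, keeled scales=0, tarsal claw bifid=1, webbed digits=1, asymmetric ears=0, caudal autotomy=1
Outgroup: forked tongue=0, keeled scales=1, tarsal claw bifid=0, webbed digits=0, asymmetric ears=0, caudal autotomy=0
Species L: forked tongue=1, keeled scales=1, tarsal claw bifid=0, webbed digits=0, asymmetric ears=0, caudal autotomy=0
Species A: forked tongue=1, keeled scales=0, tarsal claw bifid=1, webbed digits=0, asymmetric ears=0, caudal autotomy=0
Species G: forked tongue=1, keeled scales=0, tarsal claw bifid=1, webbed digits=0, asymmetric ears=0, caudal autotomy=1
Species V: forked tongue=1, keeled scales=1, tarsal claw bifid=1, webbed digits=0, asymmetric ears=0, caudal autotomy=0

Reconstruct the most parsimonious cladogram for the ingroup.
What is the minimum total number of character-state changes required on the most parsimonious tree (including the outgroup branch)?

Character polarity is set by the outgroup: the derived state is whichever differs from the outgroup's state, so for keeled scales the derived state is '0', and for the remaining characters it is '1'.
forked tongue (derived state '1') is shared by all ingroup taxa — unites the whole ingroup.
Only Species A, Species B, Species G, and Species J show the derived state '0' for keeled scales, supporting them as a clade.
tarsal claw bifid: derived state '1' in Species A, Species B, Species G, Species J, and Species V only — synapomorphy for {Species A, Species B, Species G, Species J, Species V}.
webbed digits (derived state '1') is shared by Species B and Species J — a synapomorphy uniting that clade.
asymmetric ears: derived state '1' in Species B only — an autapomorphy, so it tells us nothing about relationships among taxa.
caudal autotomy: derived state '1' in Species B, Species G, and Species J only — synapomorphy for {Species B, Species G, Species J}.
Most parsimonious ingroup topology: ((((Species G,(Species B,Species J)),Species A),Species V),Species L).
Changes per character on this tree: forked tongue: 1; keeled scales: 1; tarsal claw bifid: 1; webbed digits: 1; asymmetric ears: 1; caudal autotomy: 1.
Total = 6.

6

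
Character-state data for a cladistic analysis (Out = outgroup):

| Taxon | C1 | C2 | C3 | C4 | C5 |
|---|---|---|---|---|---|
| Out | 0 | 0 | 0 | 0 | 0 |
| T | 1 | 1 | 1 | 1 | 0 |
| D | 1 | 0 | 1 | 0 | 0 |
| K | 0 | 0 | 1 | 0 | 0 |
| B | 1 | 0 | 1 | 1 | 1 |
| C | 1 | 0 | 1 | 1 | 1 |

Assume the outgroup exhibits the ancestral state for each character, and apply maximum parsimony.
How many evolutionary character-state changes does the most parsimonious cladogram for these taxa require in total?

The outgroup has state '0' for every character, so '1' is the derived state throughout.
Only B, C, D, and T show the derived state '1' for C1, supporting them as a clade.
C2 (derived state '1') is unique to T (autapomorphy; uninformative for grouping).
All ingroup taxa share the derived state '1' for C3; it defines the ingroup but does not resolve relationships within it.
C4: derived state '1' in B, C, and T only — synapomorphy for {B, C, T}.
Only B and C show the derived state '1' for C5, supporting them as a clade.
Most parsimonious ingroup topology: (((T,(B,C)),D),K).
Changes per character on this tree: C1: 1; C2: 1; C3: 1; C4: 1; C5: 1.
Total = 5.

5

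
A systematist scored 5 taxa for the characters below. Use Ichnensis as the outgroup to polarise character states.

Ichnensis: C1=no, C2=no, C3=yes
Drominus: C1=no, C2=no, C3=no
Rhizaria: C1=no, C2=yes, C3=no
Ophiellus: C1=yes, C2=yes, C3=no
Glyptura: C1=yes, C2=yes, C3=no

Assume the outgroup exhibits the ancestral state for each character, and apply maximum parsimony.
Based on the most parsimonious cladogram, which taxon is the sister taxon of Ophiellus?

Glyptura

Character polarity is set by the outgroup: the derived state is whichever differs from the outgroup's state, so for C3 the derived state is 'no', and for the remaining characters it is 'yes'.
C1 (derived state 'yes') is shared by Glyptura and Ophiellus — a synapomorphy uniting that clade.
C2 (derived state 'yes') is shared by Glyptura, Ophiellus, and Rhizaria — a synapomorphy uniting that clade.
All ingroup taxa share the derived state 'no' for C3; it defines the ingroup but does not resolve relationships within it.
Most parsimonious ingroup topology: (Drominus,(Rhizaria,(Ophiellus,Glyptura))).
Ophiellus and Glyptura form a cherry on this tree, so they are sister taxa.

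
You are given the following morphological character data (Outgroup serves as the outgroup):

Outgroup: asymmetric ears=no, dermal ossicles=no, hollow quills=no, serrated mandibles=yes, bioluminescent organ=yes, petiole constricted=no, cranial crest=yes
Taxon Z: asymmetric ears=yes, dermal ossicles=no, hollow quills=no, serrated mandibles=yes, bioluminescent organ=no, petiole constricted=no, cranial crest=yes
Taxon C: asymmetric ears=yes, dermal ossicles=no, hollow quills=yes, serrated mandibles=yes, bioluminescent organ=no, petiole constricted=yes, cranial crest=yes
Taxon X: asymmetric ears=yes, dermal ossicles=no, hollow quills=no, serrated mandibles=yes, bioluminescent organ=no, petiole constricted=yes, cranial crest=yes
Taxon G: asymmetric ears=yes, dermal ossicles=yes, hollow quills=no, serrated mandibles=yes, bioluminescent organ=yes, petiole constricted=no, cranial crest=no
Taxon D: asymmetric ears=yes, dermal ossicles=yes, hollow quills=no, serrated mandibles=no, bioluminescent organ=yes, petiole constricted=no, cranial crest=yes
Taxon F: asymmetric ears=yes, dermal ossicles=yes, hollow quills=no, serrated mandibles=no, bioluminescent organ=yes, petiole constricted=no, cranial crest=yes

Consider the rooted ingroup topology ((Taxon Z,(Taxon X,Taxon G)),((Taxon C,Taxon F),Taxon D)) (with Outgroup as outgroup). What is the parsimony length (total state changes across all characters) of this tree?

13

Map each character onto ((Taxon Z,(Taxon X,Taxon G)),((Taxon C,Taxon F),Taxon D)) (rooted by Outgroup) and count the minimum state changes it requires (Fitch parsimony):
asymmetric ears: 1; dermal ossicles: 3; hollow quills: 1; serrated mandibles: 2; bioluminescent organ: 3; petiole constricted: 2; cranial crest: 1.
Total tree length = 13.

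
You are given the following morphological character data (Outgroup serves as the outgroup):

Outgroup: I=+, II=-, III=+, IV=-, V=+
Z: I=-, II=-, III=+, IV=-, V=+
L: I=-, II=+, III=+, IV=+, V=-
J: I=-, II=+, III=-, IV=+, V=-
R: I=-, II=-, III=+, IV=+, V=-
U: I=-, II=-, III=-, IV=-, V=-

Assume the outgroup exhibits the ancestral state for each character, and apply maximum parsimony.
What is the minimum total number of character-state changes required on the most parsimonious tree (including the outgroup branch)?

6

Character polarity is set by the outgroup: the derived state is whichever differs from the outgroup's state, so for I, III, V the derived state is '-', and for the remaining characters it is '+'.
All ingroup taxa share the derived state '-' for I; it defines the ingroup but does not resolve relationships within it.
Only J and L show the derived state '+' for II, supporting them as a clade.
III groups J and U, which is incompatible with the clades supported by the remaining characters; treating it as convergent (homoplasy) costs fewer steps than any alternative tree.
IV (derived state '+') is shared by J, L, and R — a synapomorphy uniting that clade.
V (derived state '-') is shared by J, L, R, and U — a synapomorphy uniting that clade.
Most parsimonious ingroup topology: (Z,(((L,J),R),U)).
Changes per character on this tree: I: 1; II: 1; III: 2; IV: 1; V: 1.
Total = 6.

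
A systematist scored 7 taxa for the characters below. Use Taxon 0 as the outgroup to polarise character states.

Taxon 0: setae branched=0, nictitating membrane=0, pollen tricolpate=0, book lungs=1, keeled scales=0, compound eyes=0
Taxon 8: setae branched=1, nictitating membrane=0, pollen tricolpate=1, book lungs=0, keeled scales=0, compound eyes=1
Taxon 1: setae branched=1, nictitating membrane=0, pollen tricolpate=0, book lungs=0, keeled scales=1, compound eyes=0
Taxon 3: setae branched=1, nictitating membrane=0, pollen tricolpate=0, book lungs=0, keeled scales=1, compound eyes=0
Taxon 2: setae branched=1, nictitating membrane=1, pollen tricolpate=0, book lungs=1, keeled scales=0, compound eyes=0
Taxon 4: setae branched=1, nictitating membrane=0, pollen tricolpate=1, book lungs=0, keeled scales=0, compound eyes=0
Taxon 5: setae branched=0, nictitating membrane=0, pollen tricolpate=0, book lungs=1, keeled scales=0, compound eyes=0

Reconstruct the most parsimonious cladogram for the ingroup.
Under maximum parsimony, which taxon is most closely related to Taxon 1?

Taxon 3

Character polarity is set by the outgroup: the derived state is whichever differs from the outgroup's state, so for book lungs the derived state is '0', and for the remaining characters it is '1'.
setae branched: derived state '1' in Taxon 1, Taxon 2, Taxon 3, Taxon 4, and Taxon 8 only — synapomorphy for {Taxon 1, Taxon 2, Taxon 3, Taxon 4, Taxon 8}.
nictitating membrane: derived state '1' in Taxon 2 only — an autapomorphy, so it tells us nothing about relationships among taxa.
pollen tricolpate (derived state '1') is shared by Taxon 4 and Taxon 8 — a synapomorphy uniting that clade.
book lungs: derived state '0' in Taxon 1, Taxon 3, Taxon 4, and Taxon 8 only — synapomorphy for {Taxon 1, Taxon 3, Taxon 4, Taxon 8}.
Only Taxon 1 and Taxon 3 show the derived state '1' for keeled scales, supporting them as a clade.
compound eyes (derived state '1') is unique to Taxon 8 (autapomorphy; uninformative for grouping).
Most parsimonious ingroup topology: ((((Taxon 8,Taxon 4),(Taxon 1,Taxon 3)),Taxon 2),Taxon 5).
Taxon 1 and Taxon 3 form a cherry on this tree, so they are sister taxa.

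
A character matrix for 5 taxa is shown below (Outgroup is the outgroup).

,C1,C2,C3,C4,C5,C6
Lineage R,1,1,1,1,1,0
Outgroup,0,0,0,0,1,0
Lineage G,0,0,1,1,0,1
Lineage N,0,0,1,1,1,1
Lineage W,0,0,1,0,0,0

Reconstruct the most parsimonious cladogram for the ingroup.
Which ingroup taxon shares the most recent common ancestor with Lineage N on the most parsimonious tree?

Character polarity is set by the outgroup: the derived state is whichever differs from the outgroup's state, so for C5 the derived state is '0', and for the remaining characters it is '1'.
C1: derived state '1' in Lineage R only — an autapomorphy, so it tells us nothing about relationships among taxa.
C2 (derived state '1') is unique to Lineage R (autapomorphy; uninformative for grouping).
C3 (derived state '1') is shared by all ingroup taxa — unites the whole ingroup.
Only Lineage G, Lineage N, and Lineage R show the derived state '1' for C4, supporting them as a clade.
C5 groups Lineage G and Lineage W, which is incompatible with the clades supported by the remaining characters; treating it as convergent (homoplasy) costs fewer steps than any alternative tree.
C6 (derived state '1') is shared by Lineage G and Lineage N — a synapomorphy uniting that clade.
Most parsimonious ingroup topology: ((Lineage R,(Lineage G,Lineage N)),Lineage W).
Lineage N and Lineage G form a cherry on this tree, so they are sister taxa.

Lineage G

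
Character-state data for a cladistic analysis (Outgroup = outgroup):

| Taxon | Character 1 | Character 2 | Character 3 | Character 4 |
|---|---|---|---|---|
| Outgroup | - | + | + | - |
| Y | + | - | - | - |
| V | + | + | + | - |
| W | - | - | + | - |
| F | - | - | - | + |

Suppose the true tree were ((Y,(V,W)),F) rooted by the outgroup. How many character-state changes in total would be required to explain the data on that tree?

Map each character onto ((Y,(V,W)),F) (rooted by Outgroup) and count the minimum state changes it requires (Fitch parsimony):
Character 1: 2; Character 2: 2; Character 3: 2; Character 4: 1.
Total tree length = 7.

7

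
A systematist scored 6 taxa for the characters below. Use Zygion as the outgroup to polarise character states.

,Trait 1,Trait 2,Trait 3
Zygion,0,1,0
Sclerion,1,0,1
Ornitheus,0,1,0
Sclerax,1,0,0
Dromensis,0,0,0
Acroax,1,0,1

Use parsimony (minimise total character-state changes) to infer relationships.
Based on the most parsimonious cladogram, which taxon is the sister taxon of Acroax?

Sclerion

Character polarity is set by the outgroup: the derived state is whichever differs from the outgroup's state, so for Trait 2 the derived state is '0', and for the remaining characters it is '1'.
Trait 1: derived state '1' in Acroax, Sclerax, and Sclerion only — synapomorphy for {Acroax, Sclerax, Sclerion}.
Trait 2: derived state '0' in Acroax, Dromensis, Sclerax, and Sclerion only — synapomorphy for {Acroax, Dromensis, Sclerax, Sclerion}.
Trait 3 (derived state '1') is shared by Acroax and Sclerion — a synapomorphy uniting that clade.
Most parsimonious ingroup topology: (((Sclerax,(Acroax,Sclerion)),Dromensis),Ornitheus).
Acroax and Sclerion form a cherry on this tree, so they are sister taxa.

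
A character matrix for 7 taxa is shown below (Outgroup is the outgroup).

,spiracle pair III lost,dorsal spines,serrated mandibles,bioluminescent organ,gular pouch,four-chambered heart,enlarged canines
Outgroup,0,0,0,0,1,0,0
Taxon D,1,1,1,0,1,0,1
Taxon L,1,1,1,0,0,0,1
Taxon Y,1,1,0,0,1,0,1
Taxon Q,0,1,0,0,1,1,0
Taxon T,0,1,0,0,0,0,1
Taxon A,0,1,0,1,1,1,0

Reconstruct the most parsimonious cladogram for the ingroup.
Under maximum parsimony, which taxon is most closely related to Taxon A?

Character polarity is set by the outgroup: the derived state is whichever differs from the outgroup's state, so for gular pouch the derived state is '0', and for the remaining characters it is '1'.
spiracle pair III lost: derived state '1' in Taxon D, Taxon L, and Taxon Y only — synapomorphy for {Taxon D, Taxon L, Taxon Y}.
dorsal spines (derived state '1') is shared by all ingroup taxa — unites the whole ingroup.
Only Taxon D and Taxon L show the derived state '1' for serrated mandibles, supporting them as a clade.
bioluminescent organ: derived state '1' in Taxon A only — an autapomorphy, so it tells us nothing about relationships among taxa.
gular pouch groups Taxon L and Taxon T, which is incompatible with the clades supported by the remaining characters; treating it as convergent (homoplasy) costs fewer steps than any alternative tree.
Only Taxon A and Taxon Q show the derived state '1' for four-chambered heart, supporting them as a clade.
enlarged canines (derived state '1') is shared by Taxon D, Taxon L, Taxon T, and Taxon Y — a synapomorphy uniting that clade.
Most parsimonious ingroup topology: ((((Taxon D,Taxon L),Taxon Y),Taxon T),(Taxon Q,Taxon A)).
Taxon A and Taxon Q form a cherry on this tree, so they are sister taxa.

Taxon Q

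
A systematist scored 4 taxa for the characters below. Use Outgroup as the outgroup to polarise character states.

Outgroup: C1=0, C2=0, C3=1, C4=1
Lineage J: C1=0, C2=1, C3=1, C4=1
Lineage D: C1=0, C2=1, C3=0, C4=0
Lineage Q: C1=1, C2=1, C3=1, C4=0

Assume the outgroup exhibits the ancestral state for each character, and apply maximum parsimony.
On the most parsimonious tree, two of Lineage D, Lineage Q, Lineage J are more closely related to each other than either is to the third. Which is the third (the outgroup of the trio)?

Lineage J

Character polarity is set by the outgroup: the derived state is whichever differs from the outgroup's state, so for C3, C4 the derived state is '0', and for the remaining characters it is '1'.
C1: derived state '1' in Lineage Q only — an autapomorphy, so it tells us nothing about relationships among taxa.
C2 (derived state '1') is shared by all ingroup taxa — unites the whole ingroup.
C3: derived state '0' in Lineage D only — an autapomorphy, so it tells us nothing about relationships among taxa.
Only Lineage D and Lineage Q show the derived state '0' for C4, supporting them as a clade.
Most parsimonious ingroup topology: (Lineage J,(Lineage D,Lineage Q)).
Lineage Q and Lineage D share a more recent common ancestor with each other than either does with Lineage J, so Lineage J is the least closely related of the three.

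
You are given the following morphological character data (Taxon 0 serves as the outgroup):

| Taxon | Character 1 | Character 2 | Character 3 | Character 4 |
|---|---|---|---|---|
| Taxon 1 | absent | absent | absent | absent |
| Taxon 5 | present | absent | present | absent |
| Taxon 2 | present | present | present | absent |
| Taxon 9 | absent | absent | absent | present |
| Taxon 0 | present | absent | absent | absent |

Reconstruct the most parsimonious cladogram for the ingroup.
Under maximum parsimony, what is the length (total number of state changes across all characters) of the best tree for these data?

4

Character polarity is set by the outgroup: the derived state is whichever differs from the outgroup's state, so for Character 1 the derived state is 'absent', and for the remaining characters it is 'present'.
Character 1 (derived state 'absent') is shared by Taxon 1 and Taxon 9 — a synapomorphy uniting that clade.
Character 2 (derived state 'present') is unique to Taxon 2 (autapomorphy; uninformative for grouping).
Character 3: derived state 'present' in Taxon 2 and Taxon 5 only — synapomorphy for {Taxon 2, Taxon 5}.
Character 4: derived state 'present' in Taxon 9 only — an autapomorphy, so it tells us nothing about relationships among taxa.
Most parsimonious ingroup topology: ((Taxon 5,Taxon 2),(Taxon 1,Taxon 9)).
Changes per character on this tree: Character 1: 1; Character 2: 1; Character 3: 1; Character 4: 1.
Total = 4.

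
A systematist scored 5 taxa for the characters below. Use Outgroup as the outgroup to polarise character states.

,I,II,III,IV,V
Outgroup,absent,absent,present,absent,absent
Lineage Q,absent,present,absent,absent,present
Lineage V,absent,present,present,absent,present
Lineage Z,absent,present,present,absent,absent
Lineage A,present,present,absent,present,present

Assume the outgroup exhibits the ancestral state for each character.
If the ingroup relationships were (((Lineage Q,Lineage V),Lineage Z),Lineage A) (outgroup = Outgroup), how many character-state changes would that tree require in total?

7

Map each character onto (((Lineage Q,Lineage V),Lineage Z),Lineage A) (rooted by Outgroup) and count the minimum state changes it requires (Fitch parsimony):
I: 1; II: 1; III: 2; IV: 1; V: 2.
Total tree length = 7.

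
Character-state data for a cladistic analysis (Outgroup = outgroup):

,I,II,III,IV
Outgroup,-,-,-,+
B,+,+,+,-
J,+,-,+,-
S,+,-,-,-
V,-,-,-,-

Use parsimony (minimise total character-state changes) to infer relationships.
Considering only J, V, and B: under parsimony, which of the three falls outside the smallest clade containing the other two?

Character polarity is set by the outgroup: the derived state is whichever differs from the outgroup's state, so for IV the derived state is '-', and for the remaining characters it is '+'.
Only B, J, and S show the derived state '+' for I, supporting them as a clade.
II (derived state '+') is unique to B (autapomorphy; uninformative for grouping).
III (derived state '+') is shared by B and J — a synapomorphy uniting that clade.
All ingroup taxa share the derived state '-' for IV; it defines the ingroup but does not resolve relationships within it.
Most parsimonious ingroup topology: (((B,J),S),V).
B and J share a more recent common ancestor with each other than either does with V, so V is the least closely related of the three.

V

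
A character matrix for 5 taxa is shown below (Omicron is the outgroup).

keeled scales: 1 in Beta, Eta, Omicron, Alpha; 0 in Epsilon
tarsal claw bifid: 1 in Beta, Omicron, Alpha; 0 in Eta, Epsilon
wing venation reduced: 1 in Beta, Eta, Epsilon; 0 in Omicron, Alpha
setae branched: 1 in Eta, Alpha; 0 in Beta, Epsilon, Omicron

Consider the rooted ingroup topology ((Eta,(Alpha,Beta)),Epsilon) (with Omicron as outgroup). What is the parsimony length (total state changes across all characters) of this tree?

Map each character onto ((Eta,(Alpha,Beta)),Epsilon) (rooted by Omicron) and count the minimum state changes it requires (Fitch parsimony):
keeled scales: 1; tarsal claw bifid: 2; wing venation reduced: 2; setae branched: 2.
Total tree length = 7.

7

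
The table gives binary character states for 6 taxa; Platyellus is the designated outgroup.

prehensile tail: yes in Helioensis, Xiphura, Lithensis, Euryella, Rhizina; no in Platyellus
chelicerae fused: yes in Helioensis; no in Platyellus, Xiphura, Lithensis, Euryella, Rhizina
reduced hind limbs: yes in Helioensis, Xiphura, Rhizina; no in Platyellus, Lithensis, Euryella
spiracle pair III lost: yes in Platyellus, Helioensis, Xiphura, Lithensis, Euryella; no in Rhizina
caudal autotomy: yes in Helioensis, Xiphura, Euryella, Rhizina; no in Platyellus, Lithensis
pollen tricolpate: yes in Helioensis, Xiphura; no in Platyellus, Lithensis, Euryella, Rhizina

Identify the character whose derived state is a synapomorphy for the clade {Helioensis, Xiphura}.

pollen tricolpate

Character polarity is set by the outgroup: the derived state is whichever differs from the outgroup's state, so for spiracle pair III lost the derived state is 'no', and for the remaining characters it is 'yes'.
prehensile tail (derived state 'yes') is shared by all ingroup taxa — unites the whole ingroup.
chelicerae fused: derived state 'yes' in Helioensis only — an autapomorphy, so it tells us nothing about relationships among taxa.
reduced hind limbs: derived state 'yes' in Helioensis, Rhizina, and Xiphura only — synapomorphy for {Helioensis, Rhizina, Xiphura}.
spiracle pair III lost: derived state 'no' in Rhizina only — an autapomorphy, so it tells us nothing about relationships among taxa.
caudal autotomy: derived state 'yes' in Euryella, Helioensis, Rhizina, and Xiphura only — synapomorphy for {Euryella, Helioensis, Rhizina, Xiphura}.
pollen tricolpate (derived state 'yes') is shared by Helioensis and Xiphura — a synapomorphy uniting that clade.
Most parsimonious ingroup topology: ((((Helioensis,Xiphura),Rhizina),Euryella),Lithensis).
The clade {Helioensis, Xiphura} is supported by pollen tricolpate: its derived state 'yes' occurs in exactly those taxa and in no other taxon (including the outgroup).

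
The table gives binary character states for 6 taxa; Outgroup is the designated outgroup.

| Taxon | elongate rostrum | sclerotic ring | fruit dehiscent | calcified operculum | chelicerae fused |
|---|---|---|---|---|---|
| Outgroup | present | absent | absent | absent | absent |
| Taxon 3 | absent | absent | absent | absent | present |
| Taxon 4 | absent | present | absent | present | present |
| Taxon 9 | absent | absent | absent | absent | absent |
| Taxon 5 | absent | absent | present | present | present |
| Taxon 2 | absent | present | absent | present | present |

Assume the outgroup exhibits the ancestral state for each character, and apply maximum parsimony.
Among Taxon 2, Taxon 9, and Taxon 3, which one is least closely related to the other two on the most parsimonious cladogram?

Character polarity is set by the outgroup: the derived state is whichever differs from the outgroup's state, so for elongate rostrum the derived state is 'absent', and for the remaining characters it is 'present'.
All ingroup taxa share the derived state 'absent' for elongate rostrum; it defines the ingroup but does not resolve relationships within it.
Only Taxon 2 and Taxon 4 show the derived state 'present' for sclerotic ring, supporting them as a clade.
fruit dehiscent (derived state 'present') is unique to Taxon 5 (autapomorphy; uninformative for grouping).
Only Taxon 2, Taxon 4, and Taxon 5 show the derived state 'present' for calcified operculum, supporting them as a clade.
chelicerae fused (derived state 'present') is shared by Taxon 2, Taxon 3, Taxon 4, and Taxon 5 — a synapomorphy uniting that clade.
Most parsimonious ingroup topology: ((Taxon 3,((Taxon 4,Taxon 2),Taxon 5)),Taxon 9).
Taxon 3 and Taxon 2 share a more recent common ancestor with each other than either does with Taxon 9, so Taxon 9 is the least closely related of the three.

Taxon 9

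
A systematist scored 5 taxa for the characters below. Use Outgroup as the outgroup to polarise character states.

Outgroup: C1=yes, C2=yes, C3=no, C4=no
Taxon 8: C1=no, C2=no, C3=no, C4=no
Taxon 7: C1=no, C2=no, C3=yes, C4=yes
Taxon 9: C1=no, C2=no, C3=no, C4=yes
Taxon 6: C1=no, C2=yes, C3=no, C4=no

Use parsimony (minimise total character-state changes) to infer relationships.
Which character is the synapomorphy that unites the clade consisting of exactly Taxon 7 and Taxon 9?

C4

Character polarity is set by the outgroup: the derived state is whichever differs from the outgroup's state, so for C1, C2 the derived state is 'no', and for the remaining characters it is 'yes'.
C1 (derived state 'no') is shared by all ingroup taxa — unites the whole ingroup.
C2: derived state 'no' in Taxon 7, Taxon 8, and Taxon 9 only — synapomorphy for {Taxon 7, Taxon 8, Taxon 9}.
C3: derived state 'yes' in Taxon 7 only — an autapomorphy, so it tells us nothing about relationships among taxa.
C4: derived state 'yes' in Taxon 7 and Taxon 9 only — synapomorphy for {Taxon 7, Taxon 9}.
Most parsimonious ingroup topology: ((Taxon 8,(Taxon 7,Taxon 9)),Taxon 6).
The clade {Taxon 7, Taxon 9} is supported by C4: its derived state 'yes' occurs in exactly those taxa and in no other taxon (including the outgroup).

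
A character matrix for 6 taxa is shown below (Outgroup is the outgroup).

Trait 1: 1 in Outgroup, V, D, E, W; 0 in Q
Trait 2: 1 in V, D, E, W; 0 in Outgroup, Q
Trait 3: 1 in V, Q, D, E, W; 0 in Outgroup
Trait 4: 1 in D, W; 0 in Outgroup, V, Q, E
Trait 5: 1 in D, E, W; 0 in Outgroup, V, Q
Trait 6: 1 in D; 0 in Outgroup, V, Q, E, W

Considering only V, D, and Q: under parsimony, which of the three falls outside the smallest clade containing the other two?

Character polarity is set by the outgroup: the derived state is whichever differs from the outgroup's state, so for Trait 1 the derived state is '0', and for the remaining characters it is '1'.
Trait 1: derived state '0' in Q only — an autapomorphy, so it tells us nothing about relationships among taxa.
Trait 2 (derived state '1') is shared by D, E, V, and W — a synapomorphy uniting that clade.
Trait 3 (derived state '1') is shared by all ingroup taxa — unites the whole ingroup.
Trait 4 (derived state '1') is shared by D and W — a synapomorphy uniting that clade.
Trait 5 (derived state '1') is shared by D, E, and W — a synapomorphy uniting that clade.
Trait 6 (derived state '1') is unique to D (autapomorphy; uninformative for grouping).
Most parsimonious ingroup topology: ((V,((D,W),E)),Q).
D and V share a more recent common ancestor with each other than either does with Q, so Q is the least closely related of the three.

Q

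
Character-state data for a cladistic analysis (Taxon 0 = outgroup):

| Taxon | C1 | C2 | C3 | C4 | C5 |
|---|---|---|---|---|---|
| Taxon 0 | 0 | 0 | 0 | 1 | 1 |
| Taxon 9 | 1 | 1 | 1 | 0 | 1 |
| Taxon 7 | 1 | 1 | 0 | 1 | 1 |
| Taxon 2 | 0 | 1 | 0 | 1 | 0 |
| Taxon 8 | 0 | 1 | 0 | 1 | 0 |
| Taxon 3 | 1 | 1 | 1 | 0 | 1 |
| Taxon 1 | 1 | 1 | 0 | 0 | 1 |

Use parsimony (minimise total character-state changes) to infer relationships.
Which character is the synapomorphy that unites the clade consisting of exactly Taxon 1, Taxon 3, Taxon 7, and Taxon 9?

C1

Character polarity is set by the outgroup: the derived state is whichever differs from the outgroup's state, so for C4, C5 the derived state is '0', and for the remaining characters it is '1'.
Only Taxon 1, Taxon 3, Taxon 7, and Taxon 9 show the derived state '1' for C1, supporting them as a clade.
C2 (derived state '1') is shared by all ingroup taxa — unites the whole ingroup.
C3: derived state '1' in Taxon 3 and Taxon 9 only — synapomorphy for {Taxon 3, Taxon 9}.
Only Taxon 1, Taxon 3, and Taxon 9 show the derived state '0' for C4, supporting them as a clade.
C5 (derived state '0') is shared by Taxon 2 and Taxon 8 — a synapomorphy uniting that clade.
Most parsimonious ingroup topology: ((Taxon 7,((Taxon 3,Taxon 9),Taxon 1)),(Taxon 8,Taxon 2)).
The clade {Taxon 1, Taxon 3, Taxon 7, Taxon 9} is supported by C1: its derived state '1' occurs in exactly those taxa and in no other taxon (including the outgroup).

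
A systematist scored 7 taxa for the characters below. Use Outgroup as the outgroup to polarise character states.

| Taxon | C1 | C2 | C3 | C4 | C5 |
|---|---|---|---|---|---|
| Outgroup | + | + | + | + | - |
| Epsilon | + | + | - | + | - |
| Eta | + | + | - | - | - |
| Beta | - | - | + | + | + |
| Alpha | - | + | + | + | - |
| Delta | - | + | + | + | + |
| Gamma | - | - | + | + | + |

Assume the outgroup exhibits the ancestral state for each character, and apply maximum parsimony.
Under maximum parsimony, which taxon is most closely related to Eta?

Epsilon

Character polarity is set by the outgroup: the derived state is whichever differs from the outgroup's state, so for C1, C2, C3, C4 the derived state is '-', and for the remaining characters it is '+'.
C1 (derived state '-') is shared by Alpha, Beta, Delta, and Gamma — a synapomorphy uniting that clade.
C2: derived state '-' in Beta and Gamma only — synapomorphy for {Beta, Gamma}.
C3 (derived state '-') is shared by Epsilon and Eta — a synapomorphy uniting that clade.
C4 (derived state '-') is unique to Eta (autapomorphy; uninformative for grouping).
C5 (derived state '+') is shared by Beta, Delta, and Gamma — a synapomorphy uniting that clade.
Most parsimonious ingroup topology: ((Epsilon,Eta),(((Beta,Gamma),Delta),Alpha)).
Eta and Epsilon form a cherry on this tree, so they are sister taxa.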